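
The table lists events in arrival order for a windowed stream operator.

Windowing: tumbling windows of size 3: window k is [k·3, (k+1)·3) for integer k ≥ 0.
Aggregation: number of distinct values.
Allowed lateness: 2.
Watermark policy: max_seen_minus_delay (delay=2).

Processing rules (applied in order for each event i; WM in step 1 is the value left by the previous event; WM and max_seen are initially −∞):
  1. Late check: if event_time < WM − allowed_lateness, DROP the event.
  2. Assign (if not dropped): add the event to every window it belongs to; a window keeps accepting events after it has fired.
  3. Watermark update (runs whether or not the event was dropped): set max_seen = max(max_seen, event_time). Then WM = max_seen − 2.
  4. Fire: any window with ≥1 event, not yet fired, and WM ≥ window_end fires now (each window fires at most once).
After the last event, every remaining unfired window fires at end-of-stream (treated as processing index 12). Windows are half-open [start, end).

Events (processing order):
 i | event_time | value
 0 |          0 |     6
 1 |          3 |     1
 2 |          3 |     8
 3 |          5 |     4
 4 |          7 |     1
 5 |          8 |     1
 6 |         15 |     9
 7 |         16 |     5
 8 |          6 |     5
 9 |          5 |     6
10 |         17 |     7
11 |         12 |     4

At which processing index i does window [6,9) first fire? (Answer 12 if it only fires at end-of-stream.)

6

i=0 t=0 v=6: → [0,3); WM=-2
i=1 t=3 v=1: → [3,6); WM=1
i=2 t=3 v=8: → [3,6); WM=1
i=3 t=5 v=4: → [3,6); WM=3; [0,3) fires=1
i=4 t=7 v=1: → [6,9); WM=5
i=5 t=8 v=1: → [6,9); WM=6; [3,6) fires=3
i=6 t=15 v=9: → [15,18); WM=13; [6,9) fires=1
i=7 t=16 v=5: → [15,18); WM=14
i=8 t=6 v=5: DROP (t<14-2); WM=14
i=9 t=5 v=6: DROP (t<14-2); WM=14
i=10 t=17 v=7: → [15,18); WM=15
i=11 t=12 v=4: DROP (t<15-2); WM=15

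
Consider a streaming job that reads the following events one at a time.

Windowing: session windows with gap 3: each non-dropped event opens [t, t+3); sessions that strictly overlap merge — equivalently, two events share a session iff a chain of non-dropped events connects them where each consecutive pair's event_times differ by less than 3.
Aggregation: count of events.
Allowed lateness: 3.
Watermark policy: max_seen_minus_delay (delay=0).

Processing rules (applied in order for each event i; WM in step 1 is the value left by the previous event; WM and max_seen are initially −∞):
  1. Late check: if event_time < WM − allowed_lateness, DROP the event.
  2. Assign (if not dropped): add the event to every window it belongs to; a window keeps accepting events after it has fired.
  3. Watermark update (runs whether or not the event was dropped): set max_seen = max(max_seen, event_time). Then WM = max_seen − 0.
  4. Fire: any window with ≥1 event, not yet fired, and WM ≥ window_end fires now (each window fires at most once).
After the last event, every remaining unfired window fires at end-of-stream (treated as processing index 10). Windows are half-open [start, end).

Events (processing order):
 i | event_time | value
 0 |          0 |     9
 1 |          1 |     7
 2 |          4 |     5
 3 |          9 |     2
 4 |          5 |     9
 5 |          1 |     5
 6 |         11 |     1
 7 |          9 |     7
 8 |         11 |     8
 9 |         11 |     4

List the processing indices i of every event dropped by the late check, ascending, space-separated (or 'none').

4 5

i=0 t=0 v=9: → [0,3); WM=0
i=1 t=1 v=7: → [0,4); WM=1
i=2 t=4 v=5: → [4,7); WM=4
i=3 t=9 v=2: → [9,12); WM=9
i=4 t=5 v=9: DROP (t<9-3); WM=9
i=5 t=1 v=5: DROP (t<9-3); WM=9
i=6 t=11 v=1: → [9,14); WM=11
i=7 t=9 v=7: → [9,14); WM=11
i=8 t=11 v=8: → [9,14); WM=11
i=9 t=11 v=4: → [9,14); WM=11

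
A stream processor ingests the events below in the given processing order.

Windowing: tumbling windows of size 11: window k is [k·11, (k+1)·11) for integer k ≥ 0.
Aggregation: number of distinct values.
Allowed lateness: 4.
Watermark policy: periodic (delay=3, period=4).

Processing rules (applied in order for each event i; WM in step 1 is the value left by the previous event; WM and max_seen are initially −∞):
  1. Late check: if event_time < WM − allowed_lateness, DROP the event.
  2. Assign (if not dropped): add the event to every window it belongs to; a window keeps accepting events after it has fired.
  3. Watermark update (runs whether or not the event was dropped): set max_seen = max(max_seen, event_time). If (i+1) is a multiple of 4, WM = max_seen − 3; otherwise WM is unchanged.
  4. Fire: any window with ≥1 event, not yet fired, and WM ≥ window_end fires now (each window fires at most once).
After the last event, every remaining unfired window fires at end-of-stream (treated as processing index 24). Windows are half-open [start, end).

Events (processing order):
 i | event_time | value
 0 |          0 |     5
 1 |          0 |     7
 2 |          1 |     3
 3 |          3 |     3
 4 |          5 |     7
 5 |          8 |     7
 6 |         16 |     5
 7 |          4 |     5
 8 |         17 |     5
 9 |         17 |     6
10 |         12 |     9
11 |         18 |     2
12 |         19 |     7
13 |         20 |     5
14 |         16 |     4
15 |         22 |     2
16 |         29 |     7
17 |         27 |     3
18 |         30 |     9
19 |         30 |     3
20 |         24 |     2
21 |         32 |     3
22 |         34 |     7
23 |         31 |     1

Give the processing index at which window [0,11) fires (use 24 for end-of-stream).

i=0 t=0 v=5: → [0,11); WM=−∞
i=1 t=0 v=7: → [0,11); WM=−∞
i=2 t=1 v=3: → [0,11); WM=−∞
i=3 t=3 v=3: → [0,11); WM=0
i=4 t=5 v=7: → [0,11); WM=0
i=5 t=8 v=7: → [0,11); WM=0
i=6 t=16 v=5: → [11,22); WM=0
i=7 t=4 v=5: → [0,11); WM=13; [0,11) fires=3
i=8 t=17 v=5: → [11,22); WM=13
i=9 t=17 v=6: → [11,22); WM=13
i=10 t=12 v=9: → [11,22); WM=13
i=11 t=18 v=2: → [11,22); WM=15
i=12 t=19 v=7: → [11,22); WM=15
i=13 t=20 v=5: → [11,22); WM=15
i=14 t=16 v=4: → [11,22); WM=15
i=15 t=22 v=2: → [22,33); WM=19
i=16 t=29 v=7: → [22,33); WM=19
i=17 t=27 v=3: → [22,33); WM=19
i=18 t=30 v=9: → [22,33); WM=19
i=19 t=30 v=3: → [22,33); WM=27; [11,22) fires=6
i=20 t=24 v=2: → [22,33); WM=27
i=21 t=32 v=3: → [22,33); WM=27
i=22 t=34 v=7: → [33,44); WM=27
i=23 t=31 v=1: → [22,33); WM=31

7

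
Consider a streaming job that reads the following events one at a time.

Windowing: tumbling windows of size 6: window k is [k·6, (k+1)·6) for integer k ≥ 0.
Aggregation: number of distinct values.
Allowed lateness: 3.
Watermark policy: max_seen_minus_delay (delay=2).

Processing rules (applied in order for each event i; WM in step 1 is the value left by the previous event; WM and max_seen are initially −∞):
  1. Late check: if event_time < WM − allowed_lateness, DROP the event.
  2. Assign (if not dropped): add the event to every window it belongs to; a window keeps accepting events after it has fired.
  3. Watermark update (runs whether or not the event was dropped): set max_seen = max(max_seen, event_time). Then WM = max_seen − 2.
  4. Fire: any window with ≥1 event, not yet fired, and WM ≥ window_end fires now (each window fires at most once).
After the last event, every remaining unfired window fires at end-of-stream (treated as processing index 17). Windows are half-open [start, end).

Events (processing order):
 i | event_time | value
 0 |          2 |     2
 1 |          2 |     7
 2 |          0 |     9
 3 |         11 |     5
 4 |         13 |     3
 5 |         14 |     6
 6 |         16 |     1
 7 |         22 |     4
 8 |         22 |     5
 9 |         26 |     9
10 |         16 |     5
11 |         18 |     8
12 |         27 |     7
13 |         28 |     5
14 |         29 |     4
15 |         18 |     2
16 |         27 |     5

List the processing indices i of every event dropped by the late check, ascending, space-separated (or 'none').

10 11 15

i=0 t=2 v=2: → [0,6); WM=0
i=1 t=2 v=7: → [0,6); WM=0
i=2 t=0 v=9: → [0,6); WM=0
i=3 t=11 v=5: → [6,12); WM=9; [0,6) fires=3
i=4 t=13 v=3: → [12,18); WM=11
i=5 t=14 v=6: → [12,18); WM=12; [6,12) fires=1
i=6 t=16 v=1: → [12,18); WM=14
i=7 t=22 v=4: → [18,24); WM=20; [12,18) fires=3
i=8 t=22 v=5: → [18,24); WM=20
i=9 t=26 v=9: → [24,30); WM=24; [18,24) fires=2
i=10 t=16 v=5: DROP (t<24-3); WM=24
i=11 t=18 v=8: DROP (t<24-3); WM=24
i=12 t=27 v=7: → [24,30); WM=25
i=13 t=28 v=5: → [24,30); WM=26
i=14 t=29 v=4: → [24,30); WM=27
i=15 t=18 v=2: DROP (t<27-3); WM=27
i=16 t=27 v=5: → [24,30); WM=27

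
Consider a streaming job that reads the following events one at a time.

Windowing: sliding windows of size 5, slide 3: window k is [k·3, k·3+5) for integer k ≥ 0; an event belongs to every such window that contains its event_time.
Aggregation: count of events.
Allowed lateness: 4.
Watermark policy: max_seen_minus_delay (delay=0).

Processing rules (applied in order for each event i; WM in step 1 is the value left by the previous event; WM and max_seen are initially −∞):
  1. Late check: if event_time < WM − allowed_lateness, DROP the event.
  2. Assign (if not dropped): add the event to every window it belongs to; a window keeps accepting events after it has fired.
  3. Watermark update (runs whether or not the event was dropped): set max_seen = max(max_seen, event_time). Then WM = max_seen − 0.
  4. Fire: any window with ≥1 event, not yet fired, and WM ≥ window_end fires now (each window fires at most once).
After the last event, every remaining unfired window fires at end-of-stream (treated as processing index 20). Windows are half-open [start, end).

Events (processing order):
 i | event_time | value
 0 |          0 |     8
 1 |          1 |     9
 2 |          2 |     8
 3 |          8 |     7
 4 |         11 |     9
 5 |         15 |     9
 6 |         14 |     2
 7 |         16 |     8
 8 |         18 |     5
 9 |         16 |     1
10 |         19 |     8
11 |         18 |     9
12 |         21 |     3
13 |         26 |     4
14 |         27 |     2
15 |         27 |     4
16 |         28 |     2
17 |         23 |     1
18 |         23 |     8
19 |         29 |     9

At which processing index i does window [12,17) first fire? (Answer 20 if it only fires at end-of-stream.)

8

i=0 t=0 v=8: → [0,5); WM=0
i=1 t=1 v=9: → [0,5); WM=1
i=2 t=2 v=8: → [0,5); WM=2
i=3 t=8 v=7: → [6,11); WM=8; [0,5) fires=3
i=4 t=11 v=9: → [9,14); WM=11; [6,11) fires=1
i=5 t=15 v=9: → [15,20),[12,17); WM=15; [9,14) fires=1
i=6 t=14 v=2: → [12,17); WM=15
i=7 t=16 v=8: → [15,20),[12,17); WM=16
i=8 t=18 v=5: → [18,23),[15,20); WM=18; [12,17) fires=3
i=9 t=16 v=1: → [15,20),[12,17); WM=18
i=10 t=19 v=8: → [18,23),[15,20); WM=19
i=11 t=18 v=9: → [18,23),[15,20); WM=19
i=12 t=21 v=3: → [21,26),[18,23); WM=21; [15,20) fires=6
i=13 t=26 v=4: → [24,29); WM=26; [18,23) fires=4 [21,26) fires=1
i=14 t=27 v=2: → [27,32),[24,29); WM=27
i=15 t=27 v=4: → [27,32),[24,29); WM=27
i=16 t=28 v=2: → [27,32),[24,29); WM=28
i=17 t=23 v=1: DROP (t<28-4); WM=28
i=18 t=23 v=8: DROP (t<28-4); WM=28
i=19 t=29 v=9: → [27,32); WM=29; [24,29) fires=4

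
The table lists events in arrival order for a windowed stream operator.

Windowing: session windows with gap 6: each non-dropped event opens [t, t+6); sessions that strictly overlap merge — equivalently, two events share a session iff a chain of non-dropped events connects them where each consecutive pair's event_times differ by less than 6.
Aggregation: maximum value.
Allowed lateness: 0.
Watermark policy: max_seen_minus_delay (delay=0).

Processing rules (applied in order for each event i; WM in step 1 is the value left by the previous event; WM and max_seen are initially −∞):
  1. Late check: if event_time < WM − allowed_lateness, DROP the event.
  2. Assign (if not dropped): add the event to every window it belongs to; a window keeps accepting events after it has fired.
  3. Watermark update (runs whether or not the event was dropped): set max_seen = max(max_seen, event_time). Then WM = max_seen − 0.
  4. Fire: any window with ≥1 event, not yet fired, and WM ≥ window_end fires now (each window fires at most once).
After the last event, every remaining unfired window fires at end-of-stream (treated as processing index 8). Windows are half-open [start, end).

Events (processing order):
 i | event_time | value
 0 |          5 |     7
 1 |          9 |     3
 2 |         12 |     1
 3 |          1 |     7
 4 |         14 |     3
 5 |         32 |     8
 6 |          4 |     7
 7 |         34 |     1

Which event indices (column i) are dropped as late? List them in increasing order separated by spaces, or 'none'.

3 6

i=0 t=5 v=7: → [5,11); WM=5
i=1 t=9 v=3: → [5,15); WM=9
i=2 t=12 v=1: → [5,18); WM=12
i=3 t=1 v=7: DROP (t<12-0); WM=12
i=4 t=14 v=3: → [5,20); WM=14
i=5 t=32 v=8: → [32,38); WM=32
i=6 t=4 v=7: DROP (t<32-0); WM=32
i=7 t=34 v=1: → [32,40); WM=34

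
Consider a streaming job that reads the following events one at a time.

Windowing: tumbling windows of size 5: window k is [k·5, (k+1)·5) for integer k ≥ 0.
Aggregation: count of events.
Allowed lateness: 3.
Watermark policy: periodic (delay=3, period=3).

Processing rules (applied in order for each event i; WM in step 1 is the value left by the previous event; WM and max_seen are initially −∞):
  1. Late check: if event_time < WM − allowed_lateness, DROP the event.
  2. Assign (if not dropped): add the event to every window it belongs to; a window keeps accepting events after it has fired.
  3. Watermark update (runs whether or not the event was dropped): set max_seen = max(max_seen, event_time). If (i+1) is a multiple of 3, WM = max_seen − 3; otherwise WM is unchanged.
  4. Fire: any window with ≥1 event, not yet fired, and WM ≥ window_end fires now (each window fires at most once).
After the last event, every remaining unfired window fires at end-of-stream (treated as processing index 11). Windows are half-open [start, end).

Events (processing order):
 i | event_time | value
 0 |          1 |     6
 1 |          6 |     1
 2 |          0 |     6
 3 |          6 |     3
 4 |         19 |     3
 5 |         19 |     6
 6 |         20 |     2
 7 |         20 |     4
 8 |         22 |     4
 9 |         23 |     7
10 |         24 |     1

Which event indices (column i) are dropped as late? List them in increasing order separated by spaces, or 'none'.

none

i=0 t=1 v=6: → [0,5); WM=−∞
i=1 t=6 v=1: → [5,10); WM=−∞
i=2 t=0 v=6: → [0,5); WM=3
i=3 t=6 v=3: → [5,10); WM=3
i=4 t=19 v=3: → [15,20); WM=3
i=5 t=19 v=6: → [15,20); WM=16; [0,5) fires=2 [5,10) fires=2
i=6 t=20 v=2: → [20,25); WM=16
i=7 t=20 v=4: → [20,25); WM=16
i=8 t=22 v=4: → [20,25); WM=19
i=9 t=23 v=7: → [20,25); WM=19
i=10 t=24 v=1: → [20,25); WM=19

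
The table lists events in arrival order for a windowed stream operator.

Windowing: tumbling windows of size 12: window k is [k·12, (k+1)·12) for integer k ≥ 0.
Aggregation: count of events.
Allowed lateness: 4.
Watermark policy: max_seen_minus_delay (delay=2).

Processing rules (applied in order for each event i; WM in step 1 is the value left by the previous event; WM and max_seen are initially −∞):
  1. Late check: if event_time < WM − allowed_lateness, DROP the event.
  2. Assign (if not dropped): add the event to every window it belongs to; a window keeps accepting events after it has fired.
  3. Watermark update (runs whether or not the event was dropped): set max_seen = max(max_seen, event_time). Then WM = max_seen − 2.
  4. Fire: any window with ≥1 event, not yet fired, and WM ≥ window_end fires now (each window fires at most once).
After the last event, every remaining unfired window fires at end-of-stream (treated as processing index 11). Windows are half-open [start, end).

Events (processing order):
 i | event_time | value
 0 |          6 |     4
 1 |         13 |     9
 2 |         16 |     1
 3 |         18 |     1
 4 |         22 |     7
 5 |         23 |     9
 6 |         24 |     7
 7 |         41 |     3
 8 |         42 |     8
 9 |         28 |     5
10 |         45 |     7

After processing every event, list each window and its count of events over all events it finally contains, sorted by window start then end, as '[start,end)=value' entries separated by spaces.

i=0 t=6 v=4: → [0,12); WM=4
i=1 t=13 v=9: → [12,24); WM=11
i=2 t=16 v=1: → [12,24); WM=14; [0,12) fires=1
i=3 t=18 v=1: → [12,24); WM=16
i=4 t=22 v=7: → [12,24); WM=20
i=5 t=23 v=9: → [12,24); WM=21
i=6 t=24 v=7: → [24,36); WM=22
i=7 t=41 v=3: → [36,48); WM=39; [12,24) fires=5 [24,36) fires=1
i=8 t=42 v=8: → [36,48); WM=40
i=9 t=28 v=5: DROP (t<40-4); WM=40
i=10 t=45 v=7: → [36,48); WM=43

[0,12)=1 [12,24)=5 [24,36)=1 [36,48)=3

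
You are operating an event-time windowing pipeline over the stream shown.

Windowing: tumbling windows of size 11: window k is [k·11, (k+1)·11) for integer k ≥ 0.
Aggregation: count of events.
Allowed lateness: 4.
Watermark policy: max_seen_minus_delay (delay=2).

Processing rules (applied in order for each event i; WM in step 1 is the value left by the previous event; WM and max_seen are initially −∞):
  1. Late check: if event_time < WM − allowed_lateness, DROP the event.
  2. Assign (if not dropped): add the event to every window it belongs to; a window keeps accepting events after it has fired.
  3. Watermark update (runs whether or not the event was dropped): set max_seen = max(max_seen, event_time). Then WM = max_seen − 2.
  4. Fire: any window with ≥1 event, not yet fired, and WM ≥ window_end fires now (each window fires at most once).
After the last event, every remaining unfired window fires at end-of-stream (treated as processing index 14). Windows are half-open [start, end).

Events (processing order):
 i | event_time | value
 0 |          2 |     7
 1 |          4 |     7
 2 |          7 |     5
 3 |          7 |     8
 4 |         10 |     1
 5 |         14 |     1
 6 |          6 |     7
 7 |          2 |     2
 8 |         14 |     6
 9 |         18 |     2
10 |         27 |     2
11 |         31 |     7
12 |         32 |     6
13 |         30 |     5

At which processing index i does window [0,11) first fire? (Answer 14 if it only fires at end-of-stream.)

5

i=0 t=2 v=7: → [0,11); WM=0
i=1 t=4 v=7: → [0,11); WM=2
i=2 t=7 v=5: → [0,11); WM=5
i=3 t=7 v=8: → [0,11); WM=5
i=4 t=10 v=1: → [0,11); WM=8
i=5 t=14 v=1: → [11,22); WM=12; [0,11) fires=5
i=6 t=6 v=7: DROP (t<12-4); WM=12
i=7 t=2 v=2: DROP (t<12-4); WM=12
i=8 t=14 v=6: → [11,22); WM=12
i=9 t=18 v=2: → [11,22); WM=16
i=10 t=27 v=2: → [22,33); WM=25; [11,22) fires=3
i=11 t=31 v=7: → [22,33); WM=29
i=12 t=32 v=6: → [22,33); WM=30
i=13 t=30 v=5: → [22,33); WM=30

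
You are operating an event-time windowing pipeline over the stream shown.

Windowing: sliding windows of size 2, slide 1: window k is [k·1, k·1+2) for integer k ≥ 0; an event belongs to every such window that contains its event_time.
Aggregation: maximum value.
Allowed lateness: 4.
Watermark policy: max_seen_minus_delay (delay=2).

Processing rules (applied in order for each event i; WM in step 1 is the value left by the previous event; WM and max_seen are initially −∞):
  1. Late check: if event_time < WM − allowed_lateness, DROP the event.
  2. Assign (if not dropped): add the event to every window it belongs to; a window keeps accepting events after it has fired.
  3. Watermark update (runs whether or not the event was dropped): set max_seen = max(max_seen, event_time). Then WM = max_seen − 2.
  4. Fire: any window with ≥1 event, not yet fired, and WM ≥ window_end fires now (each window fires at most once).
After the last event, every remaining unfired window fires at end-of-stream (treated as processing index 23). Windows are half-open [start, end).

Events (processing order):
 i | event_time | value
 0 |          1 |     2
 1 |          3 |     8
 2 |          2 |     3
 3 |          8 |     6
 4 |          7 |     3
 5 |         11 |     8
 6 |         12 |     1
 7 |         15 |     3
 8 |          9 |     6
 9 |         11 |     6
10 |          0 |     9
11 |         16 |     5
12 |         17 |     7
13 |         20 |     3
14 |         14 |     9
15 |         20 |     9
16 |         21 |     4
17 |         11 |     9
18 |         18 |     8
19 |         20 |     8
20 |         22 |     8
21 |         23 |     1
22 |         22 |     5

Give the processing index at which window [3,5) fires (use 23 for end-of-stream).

i=0 t=1 v=2: → [1,3),[0,2); WM=-1
i=1 t=3 v=8: → [3,5),[2,4); WM=1
i=2 t=2 v=3: → [2,4),[1,3); WM=1
i=3 t=8 v=6: → [8,10),[7,9); WM=6; [0,2) fires=2 [1,3) fires=3 [2,4) fires=8 [3,5) fires=8
i=4 t=7 v=3: → [7,9),[6,8); WM=6
i=5 t=11 v=8: → [11,13),[10,12); WM=9; [6,8) fires=3 [7,9) fires=6
i=6 t=12 v=1: → [12,14),[11,13); WM=10; [8,10) fires=6
i=7 t=15 v=3: → [15,17),[14,16); WM=13; [10,12) fires=8 [11,13) fires=8
i=8 t=9 v=6: → [9,11),[8,10); WM=13; [9,11) fires=6
i=9 t=11 v=6: → [11,13),[10,12); WM=13
i=10 t=0 v=9: DROP (t<13-4); WM=13
i=11 t=16 v=5: → [16,18),[15,17); WM=14; [12,14) fires=1
i=12 t=17 v=7: → [17,19),[16,18); WM=15
i=13 t=20 v=3: → [20,22),[19,21); WM=18; [14,16) fires=3 [15,17) fires=5 [16,18) fires=7
i=14 t=14 v=9: → [14,16),[13,15); WM=18; [13,15) fires=9
i=15 t=20 v=9: → [20,22),[19,21); WM=18
i=16 t=21 v=4: → [21,23),[20,22); WM=19; [17,19) fires=7
i=17 t=11 v=9: DROP (t<19-4); WM=19
i=18 t=18 v=8: → [18,20),[17,19); WM=19
i=19 t=20 v=8: → [20,22),[19,21); WM=19
i=20 t=22 v=8: → [22,24),[21,23); WM=20; [18,20) fires=8
i=21 t=23 v=1: → [23,25),[22,24); WM=21; [19,21) fires=9
i=22 t=22 v=5: → [22,24),[21,23); WM=21

3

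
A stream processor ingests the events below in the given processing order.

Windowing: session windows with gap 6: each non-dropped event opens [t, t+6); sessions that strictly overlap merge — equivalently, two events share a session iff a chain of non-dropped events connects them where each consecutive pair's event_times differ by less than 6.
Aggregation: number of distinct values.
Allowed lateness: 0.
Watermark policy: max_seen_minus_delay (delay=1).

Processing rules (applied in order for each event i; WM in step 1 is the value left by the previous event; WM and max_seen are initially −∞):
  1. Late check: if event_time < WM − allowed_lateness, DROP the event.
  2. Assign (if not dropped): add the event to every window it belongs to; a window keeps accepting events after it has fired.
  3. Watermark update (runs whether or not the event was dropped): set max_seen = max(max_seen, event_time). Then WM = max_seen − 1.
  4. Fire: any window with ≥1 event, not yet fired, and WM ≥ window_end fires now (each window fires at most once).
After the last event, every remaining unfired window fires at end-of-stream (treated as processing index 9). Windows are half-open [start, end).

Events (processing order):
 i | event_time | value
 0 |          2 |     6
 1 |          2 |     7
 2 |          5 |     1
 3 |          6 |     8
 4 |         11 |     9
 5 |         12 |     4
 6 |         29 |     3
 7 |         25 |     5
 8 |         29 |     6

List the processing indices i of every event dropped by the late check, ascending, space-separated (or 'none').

7

i=0 t=2 v=6: → [2,8); WM=1
i=1 t=2 v=7: → [2,8); WM=1
i=2 t=5 v=1: → [2,11); WM=4
i=3 t=6 v=8: → [2,12); WM=5
i=4 t=11 v=9: → [2,17); WM=10
i=5 t=12 v=4: → [2,18); WM=11
i=6 t=29 v=3: → [29,35); WM=28
i=7 t=25 v=5: DROP (t<28-0); WM=28
i=8 t=29 v=6: → [29,35); WM=28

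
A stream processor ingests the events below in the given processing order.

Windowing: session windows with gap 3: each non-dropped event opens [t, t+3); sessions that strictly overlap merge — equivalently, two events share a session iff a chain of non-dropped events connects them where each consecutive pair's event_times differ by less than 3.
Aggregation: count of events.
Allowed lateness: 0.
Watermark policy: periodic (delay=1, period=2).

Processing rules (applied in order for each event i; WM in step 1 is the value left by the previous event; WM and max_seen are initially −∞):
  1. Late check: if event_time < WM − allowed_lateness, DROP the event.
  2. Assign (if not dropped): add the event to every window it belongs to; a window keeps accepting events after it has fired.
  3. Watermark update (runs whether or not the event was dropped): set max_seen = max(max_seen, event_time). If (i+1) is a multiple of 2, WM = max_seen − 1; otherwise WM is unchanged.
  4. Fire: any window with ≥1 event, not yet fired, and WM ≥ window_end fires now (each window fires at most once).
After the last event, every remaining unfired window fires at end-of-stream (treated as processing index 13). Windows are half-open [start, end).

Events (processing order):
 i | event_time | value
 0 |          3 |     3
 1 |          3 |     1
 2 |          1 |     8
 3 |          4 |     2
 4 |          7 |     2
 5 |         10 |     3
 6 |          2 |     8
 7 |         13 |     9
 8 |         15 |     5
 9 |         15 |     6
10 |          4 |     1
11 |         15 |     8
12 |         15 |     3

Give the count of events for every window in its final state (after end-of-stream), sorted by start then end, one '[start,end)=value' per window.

i=0 t=3 v=3: → [3,6); WM=−∞
i=1 t=3 v=1: → [3,6); WM=2
i=2 t=1 v=8: DROP (t<2-0); WM=2
i=3 t=4 v=2: → [3,7); WM=3
i=4 t=7 v=2: → [7,10); WM=3
i=5 t=10 v=3: → [10,13); WM=9
i=6 t=2 v=8: DROP (t<9-0); WM=9
i=7 t=13 v=9: → [13,16); WM=12
i=8 t=15 v=5: → [13,18); WM=12
i=9 t=15 v=6: → [13,18); WM=14
i=10 t=4 v=1: DROP (t<14-0); WM=14
i=11 t=15 v=8: → [13,18); WM=14
i=12 t=15 v=3: → [13,18); WM=14

[3,7)=3 [7,10)=1 [10,13)=1 [13,18)=5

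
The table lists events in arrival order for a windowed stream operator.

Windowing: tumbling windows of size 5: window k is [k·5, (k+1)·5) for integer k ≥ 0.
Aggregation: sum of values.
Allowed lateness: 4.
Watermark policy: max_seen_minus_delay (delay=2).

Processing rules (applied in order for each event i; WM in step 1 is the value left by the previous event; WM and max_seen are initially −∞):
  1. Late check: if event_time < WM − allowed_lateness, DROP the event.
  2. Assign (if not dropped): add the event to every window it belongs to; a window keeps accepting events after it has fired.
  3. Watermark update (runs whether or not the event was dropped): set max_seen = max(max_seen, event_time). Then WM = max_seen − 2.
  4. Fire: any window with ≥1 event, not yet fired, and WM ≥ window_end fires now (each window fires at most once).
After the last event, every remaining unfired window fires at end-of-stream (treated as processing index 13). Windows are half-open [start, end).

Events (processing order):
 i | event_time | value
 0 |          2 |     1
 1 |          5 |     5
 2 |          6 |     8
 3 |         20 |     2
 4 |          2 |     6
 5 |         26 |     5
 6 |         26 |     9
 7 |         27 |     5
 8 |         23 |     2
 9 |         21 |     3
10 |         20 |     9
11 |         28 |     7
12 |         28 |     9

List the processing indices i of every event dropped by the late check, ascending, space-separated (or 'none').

4 10

i=0 t=2 v=1: → [0,5); WM=0
i=1 t=5 v=5: → [5,10); WM=3
i=2 t=6 v=8: → [5,10); WM=4
i=3 t=20 v=2: → [20,25); WM=18; [0,5) fires=1 [5,10) fires=13
i=4 t=2 v=6: DROP (t<18-4); WM=18
i=5 t=26 v=5: → [25,30); WM=24
i=6 t=26 v=9: → [25,30); WM=24
i=7 t=27 v=5: → [25,30); WM=25; [20,25) fires=2
i=8 t=23 v=2: → [20,25); WM=25
i=9 t=21 v=3: → [20,25); WM=25
i=10 t=20 v=9: DROP (t<25-4); WM=25
i=11 t=28 v=7: → [25,30); WM=26
i=12 t=28 v=9: → [25,30); WM=26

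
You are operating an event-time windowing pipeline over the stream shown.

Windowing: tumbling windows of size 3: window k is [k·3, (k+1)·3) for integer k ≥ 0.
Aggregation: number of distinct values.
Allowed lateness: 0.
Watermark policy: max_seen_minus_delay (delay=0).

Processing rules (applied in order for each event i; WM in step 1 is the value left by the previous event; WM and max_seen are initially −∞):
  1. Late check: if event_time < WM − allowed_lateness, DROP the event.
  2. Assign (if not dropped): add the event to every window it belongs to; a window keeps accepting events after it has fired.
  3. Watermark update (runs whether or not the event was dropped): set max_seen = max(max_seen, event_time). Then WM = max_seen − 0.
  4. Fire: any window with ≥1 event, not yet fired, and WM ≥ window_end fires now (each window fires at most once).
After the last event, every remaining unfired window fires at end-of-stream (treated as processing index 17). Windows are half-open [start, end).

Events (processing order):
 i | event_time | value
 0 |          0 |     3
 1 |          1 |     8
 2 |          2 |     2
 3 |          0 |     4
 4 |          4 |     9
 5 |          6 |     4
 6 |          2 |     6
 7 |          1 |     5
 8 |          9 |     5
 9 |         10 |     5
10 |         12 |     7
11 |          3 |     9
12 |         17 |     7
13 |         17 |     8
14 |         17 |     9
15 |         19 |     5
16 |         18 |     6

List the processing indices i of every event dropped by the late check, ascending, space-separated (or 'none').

3 6 7 11 16

i=0 t=0 v=3: → [0,3); WM=0
i=1 t=1 v=8: → [0,3); WM=1
i=2 t=2 v=2: → [0,3); WM=2
i=3 t=0 v=4: DROP (t<2-0); WM=2
i=4 t=4 v=9: → [3,6); WM=4; [0,3) fires=3
i=5 t=6 v=4: → [6,9); WM=6; [3,6) fires=1
i=6 t=2 v=6: DROP (t<6-0); WM=6
i=7 t=1 v=5: DROP (t<6-0); WM=6
i=8 t=9 v=5: → [9,12); WM=9; [6,9) fires=1
i=9 t=10 v=5: → [9,12); WM=10
i=10 t=12 v=7: → [12,15); WM=12; [9,12) fires=1
i=11 t=3 v=9: DROP (t<12-0); WM=12
i=12 t=17 v=7: → [15,18); WM=17; [12,15) fires=1
i=13 t=17 v=8: → [15,18); WM=17
i=14 t=17 v=9: → [15,18); WM=17
i=15 t=19 v=5: → [18,21); WM=19; [15,18) fires=3
i=16 t=18 v=6: DROP (t<19-0); WM=19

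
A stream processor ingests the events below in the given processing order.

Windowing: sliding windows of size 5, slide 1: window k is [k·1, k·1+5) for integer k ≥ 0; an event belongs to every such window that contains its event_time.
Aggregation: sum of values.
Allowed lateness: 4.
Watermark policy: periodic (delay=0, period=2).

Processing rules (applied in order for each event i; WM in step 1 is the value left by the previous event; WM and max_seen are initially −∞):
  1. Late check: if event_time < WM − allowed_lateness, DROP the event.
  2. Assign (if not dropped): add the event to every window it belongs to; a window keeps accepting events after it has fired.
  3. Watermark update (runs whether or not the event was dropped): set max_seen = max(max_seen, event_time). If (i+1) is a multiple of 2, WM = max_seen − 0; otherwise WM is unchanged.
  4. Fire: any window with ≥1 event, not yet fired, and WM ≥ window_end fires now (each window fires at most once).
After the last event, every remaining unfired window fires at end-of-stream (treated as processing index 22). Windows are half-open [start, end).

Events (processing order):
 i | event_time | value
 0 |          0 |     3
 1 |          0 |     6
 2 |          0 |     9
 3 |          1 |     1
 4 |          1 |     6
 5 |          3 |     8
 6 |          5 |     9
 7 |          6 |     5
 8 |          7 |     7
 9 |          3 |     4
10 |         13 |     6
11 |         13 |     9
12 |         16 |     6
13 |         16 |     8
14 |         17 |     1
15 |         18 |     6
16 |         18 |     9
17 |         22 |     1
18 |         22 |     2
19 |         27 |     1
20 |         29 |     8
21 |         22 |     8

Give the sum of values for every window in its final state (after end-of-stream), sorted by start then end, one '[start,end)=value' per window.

i=0 t=0 v=3: → [0,5); WM=−∞
i=1 t=0 v=6: → [0,5); WM=0
i=2 t=0 v=9: → [0,5); WM=0
i=3 t=1 v=1: → [1,6),[0,5); WM=1
i=4 t=1 v=6: → [1,6),[0,5); WM=1
i=5 t=3 v=8: → [3,8),[2,7),[1,6),[0,5); WM=3
i=6 t=5 v=9: → [5,10),[4,9),[3,8),[2,7),[1,6); WM=3
i=7 t=6 v=5: → [6,11),[5,10),[4,9),[3,8),[2,7); WM=6; [0,5) fires=33 [1,6) fires=24
i=8 t=7 v=7: → [7,12),[6,11),[5,10),[4,9),[3,8); WM=6
i=9 t=3 v=4: → [3,8),[2,7),[1,6),[0,5); WM=7; [2,7) fires=26
i=10 t=13 v=6: → [13,18),[12,17),[11,16),[10,15),[9,14); WM=7
i=11 t=13 v=9: → [13,18),[12,17),[11,16),[10,15),[9,14); WM=13; [3,8) fires=33 [4,9) fires=21 [5,10) fires=21 [6,11) fires=12 [7,12) fires=7
i=12 t=16 v=6: → [16,21),[15,20),[14,19),[13,18),[12,17); WM=13
i=13 t=16 v=8: → [16,21),[15,20),[14,19),[13,18),[12,17); WM=16; [9,14) fires=15 [10,15) fires=15 [11,16) fires=15
i=14 t=17 v=1: → [17,22),[16,21),[15,20),[14,19),[13,18); WM=16
i=15 t=18 v=6: → [18,23),[17,22),[16,21),[15,20),[14,19); WM=18; [12,17) fires=29 [13,18) fires=30
i=16 t=18 v=9: → [18,23),[17,22),[16,21),[15,20),[14,19); WM=18
i=17 t=22 v=1: → [22,27),[21,26),[20,25),[19,24),[18,23); WM=22; [14,19) fires=30 [15,20) fires=30 [16,21) fires=30 [17,22) fires=16
i=18 t=22 v=2: → [22,27),[21,26),[20,25),[19,24),[18,23); WM=22
i=19 t=27 v=1: → [27,32),[26,31),[25,30),[24,29),[23,28); WM=27; [18,23) fires=18 [19,24) fires=3 [20,25) fires=3 [21,26) fires=3 [22,27) fires=3
i=20 t=29 v=8: → [29,34),[28,33),[27,32),[26,31),[25,30); WM=27
i=21 t=22 v=8: DROP (t<27-4); WM=29; [23,28) fires=1 [24,29) fires=1

[0,5)=37 [1,6)=28 [2,7)=26 [3,8)=33 [4,9)=21 [5,10)=21 [6,11)=12 [7,12)=7 [9,14)=15 [10,15)=15 [11,16)=15 [12,17)=29 [13,18)=30 [14,19)=30 [15,20)=30 [16,21)=30 [17,22)=16 [18,23)=18 [19,24)=3 [20,25)=3 [21,26)=3 [22,27)=3 [23,28)=1 [24,29)=1 [25,30)=9 [26,31)=9 [27,32)=9 [28,33)=8 [29,34)=8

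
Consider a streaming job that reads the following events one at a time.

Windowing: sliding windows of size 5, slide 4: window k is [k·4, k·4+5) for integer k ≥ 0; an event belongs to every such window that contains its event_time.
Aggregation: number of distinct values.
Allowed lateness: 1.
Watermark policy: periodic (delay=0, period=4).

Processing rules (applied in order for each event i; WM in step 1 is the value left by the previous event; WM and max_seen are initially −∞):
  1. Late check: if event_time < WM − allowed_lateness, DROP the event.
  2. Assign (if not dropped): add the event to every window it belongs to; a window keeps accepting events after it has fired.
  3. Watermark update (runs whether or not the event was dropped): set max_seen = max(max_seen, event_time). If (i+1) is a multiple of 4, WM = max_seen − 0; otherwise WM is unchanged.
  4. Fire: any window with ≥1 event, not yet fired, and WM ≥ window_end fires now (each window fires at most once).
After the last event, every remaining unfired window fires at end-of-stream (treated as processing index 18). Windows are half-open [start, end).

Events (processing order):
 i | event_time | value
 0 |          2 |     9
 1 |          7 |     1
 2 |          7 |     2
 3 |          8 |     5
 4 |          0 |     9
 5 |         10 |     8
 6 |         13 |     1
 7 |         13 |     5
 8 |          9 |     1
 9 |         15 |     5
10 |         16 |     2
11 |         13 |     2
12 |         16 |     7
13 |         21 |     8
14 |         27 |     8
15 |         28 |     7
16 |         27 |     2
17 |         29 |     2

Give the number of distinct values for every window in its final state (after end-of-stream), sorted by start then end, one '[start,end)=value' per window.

i=0 t=2 v=9: → [0,5); WM=−∞
i=1 t=7 v=1: → [4,9); WM=−∞
i=2 t=7 v=2: → [4,9); WM=−∞
i=3 t=8 v=5: → [8,13),[4,9); WM=8; [0,5) fires=1
i=4 t=0 v=9: DROP (t<8-1); WM=8
i=5 t=10 v=8: → [8,13); WM=8
i=6 t=13 v=1: → [12,17); WM=8
i=7 t=13 v=5: → [12,17); WM=13; [4,9) fires=3 [8,13) fires=2
i=8 t=9 v=1: DROP (t<13-1); WM=13
i=9 t=15 v=5: → [12,17); WM=13
i=10 t=16 v=2: → [16,21),[12,17); WM=13
i=11 t=13 v=2: → [12,17); WM=16
i=12 t=16 v=7: → [16,21),[12,17); WM=16
i=13 t=21 v=8: → [20,25); WM=16
i=14 t=27 v=8: → [24,29); WM=16
i=15 t=28 v=7: → [28,33),[24,29); WM=28; [12,17) fires=4 [16,21) fires=2 [20,25) fires=1
i=16 t=27 v=2: → [24,29); WM=28
i=17 t=29 v=2: → [28,33); WM=28

[0,5)=1 [4,9)=3 [8,13)=2 [12,17)=4 [16,21)=2 [20,25)=1 [24,29)=3 [28,33)=2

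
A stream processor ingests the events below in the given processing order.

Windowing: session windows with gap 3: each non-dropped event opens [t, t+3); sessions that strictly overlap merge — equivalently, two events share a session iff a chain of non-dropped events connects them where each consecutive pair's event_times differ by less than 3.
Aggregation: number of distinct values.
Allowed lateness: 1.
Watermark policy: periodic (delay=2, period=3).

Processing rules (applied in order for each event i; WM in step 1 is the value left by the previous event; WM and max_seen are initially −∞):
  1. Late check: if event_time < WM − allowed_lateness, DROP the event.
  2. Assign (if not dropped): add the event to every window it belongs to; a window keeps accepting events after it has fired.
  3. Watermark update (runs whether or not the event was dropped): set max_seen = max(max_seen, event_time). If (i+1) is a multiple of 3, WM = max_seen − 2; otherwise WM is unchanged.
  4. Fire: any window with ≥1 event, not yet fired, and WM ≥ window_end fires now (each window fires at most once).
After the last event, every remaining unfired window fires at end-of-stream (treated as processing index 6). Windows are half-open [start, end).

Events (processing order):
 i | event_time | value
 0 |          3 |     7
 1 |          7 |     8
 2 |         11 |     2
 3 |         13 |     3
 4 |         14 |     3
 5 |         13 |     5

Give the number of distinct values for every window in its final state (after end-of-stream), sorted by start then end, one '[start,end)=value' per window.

[3,6)=1 [7,10)=1 [11,17)=3

i=0 t=3 v=7: → [3,6); WM=−∞
i=1 t=7 v=8: → [7,10); WM=−∞
i=2 t=11 v=2: → [11,14); WM=9
i=3 t=13 v=3: → [11,16); WM=9
i=4 t=14 v=3: → [11,17); WM=9
i=5 t=13 v=5: → [11,17); WM=12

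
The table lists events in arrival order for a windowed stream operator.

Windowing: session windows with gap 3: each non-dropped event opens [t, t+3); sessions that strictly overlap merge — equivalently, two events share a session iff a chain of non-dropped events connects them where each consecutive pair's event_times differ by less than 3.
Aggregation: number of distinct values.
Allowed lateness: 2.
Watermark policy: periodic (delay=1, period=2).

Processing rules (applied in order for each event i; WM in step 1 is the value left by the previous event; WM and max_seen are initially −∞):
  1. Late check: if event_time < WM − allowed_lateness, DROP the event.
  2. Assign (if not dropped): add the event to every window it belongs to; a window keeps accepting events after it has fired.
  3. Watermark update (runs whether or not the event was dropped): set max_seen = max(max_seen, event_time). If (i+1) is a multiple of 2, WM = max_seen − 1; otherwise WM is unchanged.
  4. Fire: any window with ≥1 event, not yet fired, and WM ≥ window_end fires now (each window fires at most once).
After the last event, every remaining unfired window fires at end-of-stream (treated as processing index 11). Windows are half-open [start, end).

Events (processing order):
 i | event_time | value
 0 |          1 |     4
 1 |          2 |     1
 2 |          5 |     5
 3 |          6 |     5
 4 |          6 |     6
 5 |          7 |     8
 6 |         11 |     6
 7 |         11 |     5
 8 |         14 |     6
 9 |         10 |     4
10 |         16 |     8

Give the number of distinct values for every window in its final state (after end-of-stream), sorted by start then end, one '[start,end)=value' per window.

[1,5)=2 [5,10)=3 [10,14)=3 [14,19)=2

i=0 t=1 v=4: → [1,4); WM=−∞
i=1 t=2 v=1: → [1,5); WM=1
i=2 t=5 v=5: → [5,8); WM=1
i=3 t=6 v=5: → [5,9); WM=5
i=4 t=6 v=6: → [5,9); WM=5
i=5 t=7 v=8: → [5,10); WM=6
i=6 t=11 v=6: → [11,14); WM=6
i=7 t=11 v=5: → [11,14); WM=10
i=8 t=14 v=6: → [14,17); WM=10
i=9 t=10 v=4: → [10,14); WM=13
i=10 t=16 v=8: → [14,19); WM=13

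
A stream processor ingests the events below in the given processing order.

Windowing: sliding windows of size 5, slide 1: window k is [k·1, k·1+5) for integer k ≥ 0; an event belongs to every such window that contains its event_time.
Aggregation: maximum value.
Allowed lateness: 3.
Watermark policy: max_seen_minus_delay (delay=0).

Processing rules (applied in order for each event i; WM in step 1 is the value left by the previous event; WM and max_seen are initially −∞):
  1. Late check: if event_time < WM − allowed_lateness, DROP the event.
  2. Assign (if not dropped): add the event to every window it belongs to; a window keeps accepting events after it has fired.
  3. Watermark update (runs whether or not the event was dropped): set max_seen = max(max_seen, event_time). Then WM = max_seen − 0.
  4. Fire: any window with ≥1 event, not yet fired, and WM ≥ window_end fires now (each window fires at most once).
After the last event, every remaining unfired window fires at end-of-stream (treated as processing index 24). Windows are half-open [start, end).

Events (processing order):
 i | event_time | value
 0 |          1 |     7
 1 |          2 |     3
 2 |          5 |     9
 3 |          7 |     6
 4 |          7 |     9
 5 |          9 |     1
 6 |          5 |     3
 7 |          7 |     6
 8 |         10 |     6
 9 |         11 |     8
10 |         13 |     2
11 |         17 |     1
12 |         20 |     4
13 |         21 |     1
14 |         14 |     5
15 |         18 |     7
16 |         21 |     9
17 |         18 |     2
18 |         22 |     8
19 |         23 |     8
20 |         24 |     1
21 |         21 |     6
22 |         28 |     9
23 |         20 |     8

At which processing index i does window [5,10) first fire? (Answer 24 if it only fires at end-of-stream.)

8

i=0 t=1 v=7: → [1,6),[0,5); WM=1
i=1 t=2 v=3: → [2,7),[1,6),[0,5); WM=2
i=2 t=5 v=9: → [5,10),[4,9),[3,8),[2,7),[1,6); WM=5; [0,5) fires=7
i=3 t=7 v=6: → [7,12),[6,11),[5,10),[4,9),[3,8); WM=7; [1,6) fires=9 [2,7) fires=9
i=4 t=7 v=9: → [7,12),[6,11),[5,10),[4,9),[3,8); WM=7
i=5 t=9 v=1: → [9,14),[8,13),[7,12),[6,11),[5,10); WM=9; [3,8) fires=9 [4,9) fires=9
i=6 t=5 v=3: DROP (t<9-3); WM=9
i=7 t=7 v=6: → [7,12),[6,11),[5,10),[4,9),[3,8); WM=9
i=8 t=10 v=6: → [10,15),[9,14),[8,13),[7,12),[6,11); WM=10; [5,10) fires=9
i=9 t=11 v=8: → [11,16),[10,15),[9,14),[8,13),[7,12); WM=11; [6,11) fires=9
i=10 t=13 v=2: → [13,18),[12,17),[11,16),[10,15),[9,14); WM=13; [7,12) fires=9 [8,13) fires=8
i=11 t=17 v=1: → [17,22),[16,21),[15,20),[14,19),[13,18); WM=17; [9,14) fires=8 [10,15) fires=8 [11,16) fires=8 [12,17) fires=2
i=12 t=20 v=4: → [20,25),[19,24),[18,23),[17,22),[16,21); WM=20; [13,18) fires=2 [14,19) fires=1 [15,20) fires=1
i=13 t=21 v=1: → [21,26),[20,25),[19,24),[18,23),[17,22); WM=21; [16,21) fires=4
i=14 t=14 v=5: DROP (t<21-3); WM=21
i=15 t=18 v=7: → [18,23),[17,22),[16,21),[15,20),[14,19); WM=21
i=16 t=21 v=9: → [21,26),[20,25),[19,24),[18,23),[17,22); WM=21
i=17 t=18 v=2: → [18,23),[17,22),[16,21),[15,20),[14,19); WM=21
i=18 t=22 v=8: → [22,27),[21,26),[20,25),[19,24),[18,23); WM=22; [17,22) fires=9
i=19 t=23 v=8: → [23,28),[22,27),[21,26),[20,25),[19,24); WM=23; [18,23) fires=9
i=20 t=24 v=1: → [24,29),[23,28),[22,27),[21,26),[20,25); WM=24; [19,24) fires=9
i=21 t=21 v=6: → [21,26),[20,25),[19,24),[18,23),[17,22); WM=24
i=22 t=28 v=9: → [28,33),[27,32),[26,31),[25,30),[24,29); WM=28; [20,25) fires=9 [21,26) fires=9 [22,27) fires=8 [23,28) fires=8
i=23 t=20 v=8: DROP (t<28-3); WM=28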